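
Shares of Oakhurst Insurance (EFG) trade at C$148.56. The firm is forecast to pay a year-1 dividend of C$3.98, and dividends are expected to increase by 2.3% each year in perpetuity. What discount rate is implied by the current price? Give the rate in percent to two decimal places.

Rearranging the constant-growth DDM: r = D₁/P₀ + g.
r = 3.9800 / 148.56 + 0.023 = 0.02679 + 0.023 = 0.04979

4.98%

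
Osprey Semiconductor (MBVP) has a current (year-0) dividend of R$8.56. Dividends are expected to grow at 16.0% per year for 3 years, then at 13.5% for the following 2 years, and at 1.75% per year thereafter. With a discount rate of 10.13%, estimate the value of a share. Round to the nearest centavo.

Three-stage DDM. Project D₁…D_5; terminal Gordon value at t=5 with g = 0.0175; discount at r = 0.1013.
D_1 = 9.9296
D_2 = 11.5183
D_3 = 13.3613
D_4 = 15.1650
D_5 = 17.2123
TV_5 = 17.5135/(0.1013−0.0175) = 208.9921
P₀ = Σ Dₜ/(1+r)ᵗ + TV_5/(1+r)^5 = 178.4533

R$178.45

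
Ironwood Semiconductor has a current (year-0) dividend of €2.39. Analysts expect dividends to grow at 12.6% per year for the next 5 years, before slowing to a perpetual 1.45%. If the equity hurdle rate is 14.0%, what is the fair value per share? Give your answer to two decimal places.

Two-stage DDM. Project D₁…D_5 at 0.126, terminal growth 0.0145, discount at r = 0.14.
D_1 = 2.6911
D_2 = 3.0302
D_3 = 3.4120
D_4 = 3.8419
D_5 = 4.3260
Terminal value at t=5: TV = D_6/(r−g) = 4.3888/(0.14−0.0145) = 34.9702
P₀ = 2.6911/(1+0.14)^1 + 3.0302/(1+0.14)^2 + 3.4120/(1+0.14)^3 + 3.8419/(1+0.14)^4 + 4.3260/(1+0.14)^5 + 34.9702/(1+0.14)^5 = 29.6793

€29.68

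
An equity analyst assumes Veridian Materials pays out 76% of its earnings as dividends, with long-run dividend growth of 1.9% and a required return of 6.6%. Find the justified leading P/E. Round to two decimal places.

16.17

Justified leading P/E = b/(r−g) = 0.76/(0.066−0.019) = 16.1702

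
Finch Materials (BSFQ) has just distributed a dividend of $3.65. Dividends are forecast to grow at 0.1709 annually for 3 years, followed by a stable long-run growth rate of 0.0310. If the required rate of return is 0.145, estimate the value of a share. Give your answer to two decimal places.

$46.75

Two-stage DDM. Project D₁…D_3 at 0.1709, terminal growth 0.031, discount at r = 0.145.
D_1 = 4.2738
D_2 = 5.0042
D_3 = 5.8594
Terminal value at t=3: TV = D_4/(r−g) = 6.0410/(0.145−0.031) = 52.9915
P₀ = 4.2738/(1+0.145)^1 + 5.0042/(1+0.145)^2 + 5.8594/(1+0.145)^3 + 52.9915/(1+0.145)^3 = 46.7541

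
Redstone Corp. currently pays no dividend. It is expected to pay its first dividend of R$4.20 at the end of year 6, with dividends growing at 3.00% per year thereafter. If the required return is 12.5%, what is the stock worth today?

R$24.53

Deferred-dividend DDM. At t=5 the remaining stream is a growing perpetuity with first payment D_6 = 4.20.
V_5 = D_6/(r−g) = 4.20/(0.125−0.03) = 44.2105
P₀ = V_5/(1+r)^5 = 44.2105/(1+0.125)^5 = 24.5337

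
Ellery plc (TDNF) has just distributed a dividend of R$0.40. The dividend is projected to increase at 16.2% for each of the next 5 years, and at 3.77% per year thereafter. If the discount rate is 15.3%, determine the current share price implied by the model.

R$5.79

Two-stage DDM. Project D₁…D_5 at 0.162, terminal growth 0.0377, discount at r = 0.153.
D_1 = 0.4648
D_2 = 0.5401
D_3 = 0.6276
D_4 = 0.7293
D_5 = 0.8474
Terminal value at t=5: TV = D_6/(r−g) = 0.8794/(0.153−0.0377) = 7.6266
P₀ = 0.4648/(1+0.153)^1 + 0.5401/(1+0.153)^2 + 0.6276/(1+0.153)^3 + 0.7293/(1+0.153)^4 + 0.8474/(1+0.153)^5 + 7.6266/(1+0.153)^5 = 5.7900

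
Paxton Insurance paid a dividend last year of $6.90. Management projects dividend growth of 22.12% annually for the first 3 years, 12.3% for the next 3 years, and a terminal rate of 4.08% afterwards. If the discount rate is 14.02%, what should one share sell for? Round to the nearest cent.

Three-stage DDM. Project D₁…D_6; terminal Gordon value at t=6 with g = 0.0408; discount at r = 0.1402.
D_1 = 8.4263
D_2 = 10.2902
D_3 = 12.5664
D_4 = 14.1120
D_5 = 15.8478
D_6 = 17.7971
TV_6 = 18.5232/(0.1402−0.0408) = 186.3501
P₀ = Σ Dₜ/(1+r)ᵗ + TV_6/(1+r)^6 = 133.2649

$133.26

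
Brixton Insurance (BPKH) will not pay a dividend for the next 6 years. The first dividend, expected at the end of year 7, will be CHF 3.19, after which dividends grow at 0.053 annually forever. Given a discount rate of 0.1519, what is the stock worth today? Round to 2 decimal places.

Deferred-dividend DDM. At t=6 the remaining stream is a growing perpetuity with first payment D_7 = 3.19.
V_6 = D_7/(r−g) = 3.19/(0.1519−0.053) = 32.2548
P₀ = V_6/(1+r)^6 = 32.2548/(1+0.1519)^6 = 13.8072

CHF 13.81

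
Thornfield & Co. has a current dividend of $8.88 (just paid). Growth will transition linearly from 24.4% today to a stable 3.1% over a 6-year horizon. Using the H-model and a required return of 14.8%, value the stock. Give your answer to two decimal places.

$126.75

H-model: P₀ = D₀[(1+g_L) + H(g_S−g_L)]/(r−g_L), with H = 6/2 = 3.
P₀ = 8.88 × [(1+0.031) + 3×(0.244−0.031)] / (0.148−0.031)
   = 8.88 × 1.6700 / 0.117 = 126.7487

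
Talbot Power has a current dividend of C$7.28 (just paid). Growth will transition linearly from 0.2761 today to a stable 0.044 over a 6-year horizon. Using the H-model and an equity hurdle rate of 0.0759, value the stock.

C$397.16

H-model: P₀ = D₀[(1+g_L) + H(g_S−g_L)]/(r−g_L), with H = 6/2 = 3.
P₀ = 7.28 × [(1+0.044) + 3×(0.2761−0.044)] / (0.0759−0.044)
   = 7.28 × 1.7403 / 0.0319 = 397.1594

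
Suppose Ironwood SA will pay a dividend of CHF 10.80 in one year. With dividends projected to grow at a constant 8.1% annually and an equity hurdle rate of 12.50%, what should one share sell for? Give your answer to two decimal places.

CHF 245.45

Gordon growth model: P₀ = D₁/(r − g), with D₁ = 10.80 given directly.
P₀ = 10.8000 / (0.125 − 0.081) = 10.8000 / 0.044 = 245.4545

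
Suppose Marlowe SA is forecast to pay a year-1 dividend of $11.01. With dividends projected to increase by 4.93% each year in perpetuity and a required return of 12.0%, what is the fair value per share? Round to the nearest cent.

Gordon growth model: P₀ = D₁/(r − g), with D₁ = 11.01 given directly.
P₀ = 11.0100 / (0.12 − 0.0493) = 11.0100 / 0.0707 = 155.7284

$155.73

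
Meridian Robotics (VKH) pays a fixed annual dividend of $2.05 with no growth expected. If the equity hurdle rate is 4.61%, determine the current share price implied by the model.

Zero-growth DDM (perpetuity): P₀ = D/r = 2.05 / 0.0461 = 44.4685

$44.47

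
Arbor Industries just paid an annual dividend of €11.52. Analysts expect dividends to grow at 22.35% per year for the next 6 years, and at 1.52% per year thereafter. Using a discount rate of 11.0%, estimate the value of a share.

Two-stage DDM. Project D₁…D_6 at 0.2235, terminal growth 0.0152, discount at r = 0.11.
D_1 = 14.0947
D_2 = 17.2449
D_3 = 21.0991
D_4 = 25.8148
D_5 = 31.5844
D_6 = 38.6435
Terminal value at t=6: TV = D_7/(r−g) = 39.2309/(0.11−0.0152) = 413.8277
P₀ = 14.0947/(1+0.11)^1 + 17.2449/(1+0.11)^2 + 21.0991/(1+0.11)^3 + 25.8148/(1+0.11)^4 + 31.5844/(1+0.11)^5 + 38.6435/(1+0.11)^6 + 413.8277/(1+0.11)^6 = 319.7802

€319.78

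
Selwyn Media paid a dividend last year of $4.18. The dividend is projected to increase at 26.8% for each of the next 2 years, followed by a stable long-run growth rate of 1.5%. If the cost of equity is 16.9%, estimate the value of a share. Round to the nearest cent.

$41.87

Two-stage DDM. Project D₁…D_2 at 0.268, terminal growth 0.015, discount at r = 0.169.
D_1 = 5.3002
D_2 = 6.7207
Terminal value at t=2: TV = D_3/(r−g) = 6.8215/(0.169−0.015) = 44.2956
P₀ = 5.3002/(1+0.169)^1 + 6.7207/(1+0.169)^2 + 44.2956/(1+0.169)^2 = 41.8658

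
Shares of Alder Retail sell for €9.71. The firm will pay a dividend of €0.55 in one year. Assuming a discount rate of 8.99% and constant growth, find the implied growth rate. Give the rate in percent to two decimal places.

From P₀ = D₁/(r − g), the implied growth is g = r − D₁/P₀.
g = 0.0899 − 0.55/9.71 = 0.0899 − 0.05664 = 0.03326

3.33%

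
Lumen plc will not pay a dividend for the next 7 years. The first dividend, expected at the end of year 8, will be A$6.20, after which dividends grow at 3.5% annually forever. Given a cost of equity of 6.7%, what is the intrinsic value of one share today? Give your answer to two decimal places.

Deferred-dividend DDM. At t=7 the remaining stream is a growing perpetuity with first payment D_8 = 6.20.
V_7 = D_8/(r−g) = 6.20/(0.067−0.035) = 193.7500
P₀ = V_7/(1+r)^7 = 193.7500/(1+0.067)^7 = 123.0526

A$123.05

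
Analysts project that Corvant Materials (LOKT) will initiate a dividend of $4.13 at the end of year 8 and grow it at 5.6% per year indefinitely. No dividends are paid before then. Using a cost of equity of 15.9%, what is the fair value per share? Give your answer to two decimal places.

Deferred-dividend DDM. At t=7 the remaining stream is a growing perpetuity with first payment D_8 = 4.13.
V_7 = D_8/(r−g) = 4.13/(0.159−0.056) = 40.0971
P₀ = V_7/(1+r)^7 = 40.0971/(1+0.159)^7 = 14.2734

$14.27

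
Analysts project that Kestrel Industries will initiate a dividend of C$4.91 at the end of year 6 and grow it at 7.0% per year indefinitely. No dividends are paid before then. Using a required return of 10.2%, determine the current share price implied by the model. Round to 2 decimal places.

C$94.41

Deferred-dividend DDM. At t=5 the remaining stream is a growing perpetuity with first payment D_6 = 4.91.
V_5 = D_6/(r−g) = 4.91/(0.102−0.07) = 153.4375
P₀ = V_5/(1+r)^5 = 153.4375/(1+0.102)^5 = 94.4112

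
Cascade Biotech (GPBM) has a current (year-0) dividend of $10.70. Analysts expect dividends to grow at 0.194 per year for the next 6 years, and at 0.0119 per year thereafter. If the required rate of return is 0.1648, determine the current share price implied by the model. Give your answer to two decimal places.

$152.23

Two-stage DDM. Project D₁…D_6 at 0.194, terminal growth 0.0119, discount at r = 0.1648.
D_1 = 12.7758
D_2 = 15.2543
D_3 = 18.2136
D_4 = 21.7471
D_5 = 25.9660
D_6 = 31.0034
Terminal value at t=6: TV = D_7/(r−g) = 31.3724/(0.1648−0.0119) = 205.1823
P₀ = 12.7758/(1+0.1648)^1 + 15.2543/(1+0.1648)^2 + 18.2136/(1+0.1648)^3 + 21.7471/(1+0.1648)^4 + 25.9660/(1+0.1648)^5 + 31.0034/(1+0.1648)^6 + 205.1823/(1+0.1648)^6 = 152.2288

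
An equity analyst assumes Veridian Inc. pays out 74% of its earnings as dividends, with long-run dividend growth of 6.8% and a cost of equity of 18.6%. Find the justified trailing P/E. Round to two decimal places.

Justified trailing P/E = b(1+g)/(r−g) = 0.74×(1+0.068)/(0.186−0.068) = 6.6976

6.70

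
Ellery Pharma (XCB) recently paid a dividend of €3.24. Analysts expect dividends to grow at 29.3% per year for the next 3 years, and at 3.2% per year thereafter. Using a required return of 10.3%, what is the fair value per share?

€89.33

Two-stage DDM. Project D₁…D_3 at 0.293, terminal growth 0.032, discount at r = 0.103.
D_1 = 4.1893
D_2 = 5.4168
D_3 = 7.0039
Terminal value at t=3: TV = D_4/(r−g) = 7.2280/(0.103−0.032) = 101.8033
P₀ = 4.1893/(1+0.103)^1 + 5.4168/(1+0.103)^2 + 7.0039/(1+0.103)^3 + 101.8033/(1+0.103)^3 = 89.3337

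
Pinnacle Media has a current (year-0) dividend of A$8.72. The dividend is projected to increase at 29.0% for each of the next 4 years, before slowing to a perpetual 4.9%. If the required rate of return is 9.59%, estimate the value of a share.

Two-stage DDM. Project D₁…D_4 at 0.29, terminal growth 0.049, discount at r = 0.0959.
D_1 = 11.2488
D_2 = 14.5110
D_3 = 18.7191
D_4 = 24.1477
Terminal value at t=4: TV = D_5/(r−g) = 25.3309/(0.0959−0.049) = 540.1047
P₀ = 11.2488/(1+0.0959)^1 + 14.5110/(1+0.0959)^2 + 18.7191/(1+0.0959)^3 + 24.1477/(1+0.0959)^4 + 540.1047/(1+0.0959)^4 = 427.7610

A$427.76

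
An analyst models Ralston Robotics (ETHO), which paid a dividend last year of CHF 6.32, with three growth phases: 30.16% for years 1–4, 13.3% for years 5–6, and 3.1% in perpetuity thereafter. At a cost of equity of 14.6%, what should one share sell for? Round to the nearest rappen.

Three-stage DDM. Project D₁…D_6; terminal Gordon value at t=6 with g = 0.031; discount at r = 0.146.
D_1 = 8.2261
D_2 = 10.7071
D_3 = 13.9364
D_4 = 18.1396
D_5 = 20.5521
D_6 = 23.2856
TV_6 = 24.0074/(0.146−0.031) = 208.7603
P₀ = Σ Dₜ/(1+r)ᵗ + TV_6/(1+r)^6 = 147.9442

CHF 147.94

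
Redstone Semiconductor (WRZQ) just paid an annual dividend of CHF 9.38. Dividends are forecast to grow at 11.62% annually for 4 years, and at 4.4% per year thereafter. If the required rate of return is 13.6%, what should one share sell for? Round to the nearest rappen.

CHF 135.13

Two-stage DDM. Project D₁…D_4 at 0.1162, terminal growth 0.044, discount at r = 0.136.
D_1 = 10.4700
D_2 = 11.6866
D_3 = 13.0445
D_4 = 14.5603
Terminal value at t=4: TV = D_5/(r−g) = 15.2010/(0.136−0.044) = 165.2280
P₀ = 10.4700/(1+0.136)^1 + 11.6866/(1+0.136)^2 + 13.0445/(1+0.136)^3 + 14.5603/(1+0.136)^4 + 165.2280/(1+0.136)^4 = 135.1267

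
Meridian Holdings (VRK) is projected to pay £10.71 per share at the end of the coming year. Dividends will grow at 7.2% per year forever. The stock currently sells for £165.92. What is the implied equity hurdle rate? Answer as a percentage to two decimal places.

Rearranging the constant-growth DDM: r = D₁/P₀ + g.
r = 10.7100 / 165.92 + 0.072 = 0.06455 + 0.072 = 0.13655

13.65%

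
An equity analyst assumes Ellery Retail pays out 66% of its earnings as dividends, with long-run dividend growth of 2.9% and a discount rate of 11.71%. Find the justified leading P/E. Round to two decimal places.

7.49

Justified leading P/E = b/(r−g) = 0.66/(0.1171−0.029) = 7.4915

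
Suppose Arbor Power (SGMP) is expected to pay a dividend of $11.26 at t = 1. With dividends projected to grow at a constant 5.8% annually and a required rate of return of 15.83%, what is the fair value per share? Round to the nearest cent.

Gordon growth model: P₀ = D₁/(r − g), with D₁ = 11.26 given directly.
P₀ = 11.2600 / (0.1583 − 0.058) = 11.2600 / 0.1003 = 112.2632

$112.26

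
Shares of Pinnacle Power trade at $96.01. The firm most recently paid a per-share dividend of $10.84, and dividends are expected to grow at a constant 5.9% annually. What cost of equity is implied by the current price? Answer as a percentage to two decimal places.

17.86%

Rearranging the constant-growth DDM: r = D₁/P₀ + g.
D₁ = 10.84 × (1 + 0.059) = 11.4796.
r = 11.4796 / 96.01 + 0.059 = 0.11957 + 0.059 = 0.17857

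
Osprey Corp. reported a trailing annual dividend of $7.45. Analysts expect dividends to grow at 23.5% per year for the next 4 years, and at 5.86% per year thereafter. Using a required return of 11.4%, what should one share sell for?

Two-stage DDM. Project D₁…D_4 at 0.235, terminal growth 0.0586, discount at r = 0.114.
D_1 = 9.2007
D_2 = 11.3629
D_3 = 14.0332
D_4 = 17.3310
Terminal value at t=4: TV = D_5/(r−g) = 18.3466/(0.114−0.0586) = 331.1664
P₀ = 9.2007/(1+0.114)^1 + 11.3629/(1+0.114)^2 + 14.0332/(1+0.114)^3 + 17.3310/(1+0.114)^4 + 331.1664/(1+0.114)^4 = 253.8529

$253.85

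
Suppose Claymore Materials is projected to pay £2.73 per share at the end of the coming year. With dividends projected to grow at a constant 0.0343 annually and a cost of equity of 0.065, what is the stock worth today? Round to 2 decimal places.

Gordon growth model: P₀ = D₁/(r − g), with D₁ = 2.73 given directly.
P₀ = 2.7300 / (0.065 − 0.0343) = 2.7300 / 0.0307 = 88.9251

£88.93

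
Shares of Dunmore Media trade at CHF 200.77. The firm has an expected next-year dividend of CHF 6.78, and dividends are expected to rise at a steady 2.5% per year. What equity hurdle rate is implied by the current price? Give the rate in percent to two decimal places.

Rearranging the constant-growth DDM: r = D₁/P₀ + g.
r = 6.7800 / 200.77 + 0.025 = 0.03377 + 0.025 = 0.05877

5.88%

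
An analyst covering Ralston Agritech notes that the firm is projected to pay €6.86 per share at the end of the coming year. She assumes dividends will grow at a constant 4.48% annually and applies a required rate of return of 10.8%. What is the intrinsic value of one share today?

€108.54

Gordon growth model: P₀ = D₁/(r − g), with D₁ = 6.86 given directly.
P₀ = 6.8600 / (0.108 − 0.0448) = 6.8600 / 0.0632 = 108.5443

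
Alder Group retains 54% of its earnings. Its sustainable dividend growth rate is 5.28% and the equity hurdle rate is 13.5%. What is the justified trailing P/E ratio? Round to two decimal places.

5.89

Payout ratio b = 1 − 0.54 = 0.46.
Justified trailing P/E = b(1+g)/(r−g) = 0.46×(1+0.0528)/(0.135−0.0528) = 5.8916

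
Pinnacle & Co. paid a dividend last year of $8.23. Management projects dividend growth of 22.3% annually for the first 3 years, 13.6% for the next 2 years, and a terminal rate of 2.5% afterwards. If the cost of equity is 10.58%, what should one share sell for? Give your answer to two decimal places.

$202.55

Three-stage DDM. Project D₁…D_5; terminal Gordon value at t=5 with g = 0.025; discount at r = 0.1058.
D_1 = 10.0653
D_2 = 12.3098
D_3 = 15.0549
D_4 = 17.1024
D_5 = 19.4283
TV_5 = 19.9141/(0.1058−0.025) = 246.4611
P₀ = Σ Dₜ/(1+r)ᵗ + TV_5/(1+r)^5 = 202.5531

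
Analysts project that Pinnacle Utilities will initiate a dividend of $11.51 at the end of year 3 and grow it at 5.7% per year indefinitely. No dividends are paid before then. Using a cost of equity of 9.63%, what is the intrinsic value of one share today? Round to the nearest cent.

Deferred-dividend DDM. At t=2 the remaining stream is a growing perpetuity with first payment D_3 = 11.51.
V_2 = D_3/(r−g) = 11.51/(0.0963−0.057) = 292.8753
P₀ = V_2/(1+r)^2 = 292.8753/(1+0.0963)^2 = 243.6823

$243.68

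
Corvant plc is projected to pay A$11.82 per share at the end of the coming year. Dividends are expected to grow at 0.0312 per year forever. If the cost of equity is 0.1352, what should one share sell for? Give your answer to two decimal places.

A$113.65

Gordon growth model: P₀ = D₁/(r − g), with D₁ = 11.82 given directly.
P₀ = 11.8200 / (0.1352 − 0.0312) = 11.8200 / 0.104 = 113.6538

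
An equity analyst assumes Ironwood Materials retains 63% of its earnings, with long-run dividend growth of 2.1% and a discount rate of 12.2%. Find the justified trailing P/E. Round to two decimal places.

Payout ratio b = 1 − 0.63 = 0.37.
Justified trailing P/E = b(1+g)/(r−g) = 0.37×(1+0.021)/(0.122−0.021) = 3.7403

3.74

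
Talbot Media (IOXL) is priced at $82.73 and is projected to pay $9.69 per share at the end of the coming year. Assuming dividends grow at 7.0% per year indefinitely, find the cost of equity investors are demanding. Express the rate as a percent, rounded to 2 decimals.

18.71%

Rearranging the constant-growth DDM: r = D₁/P₀ + g.
r = 9.6900 / 82.73 + 0.07 = 0.11713 + 0.07 = 0.18713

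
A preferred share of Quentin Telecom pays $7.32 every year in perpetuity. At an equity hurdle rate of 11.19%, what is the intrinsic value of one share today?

Zero-growth DDM (perpetuity): P₀ = D/r = 7.32 / 0.1119 = 65.4155

$65.42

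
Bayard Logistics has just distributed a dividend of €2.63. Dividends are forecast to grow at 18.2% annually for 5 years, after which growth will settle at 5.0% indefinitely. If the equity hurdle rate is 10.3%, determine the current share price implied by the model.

€89.89

Two-stage DDM. Project D₁…D_5 at 0.182, terminal growth 0.05, discount at r = 0.103.
D_1 = 3.1087
D_2 = 3.6744
D_3 = 4.3432
D_4 = 5.1336
D_5 = 6.0680
Terminal value at t=5: TV = D_6/(r−g) = 6.3714/(0.103−0.05) = 120.2144
P₀ = 3.1087/(1+0.103)^1 + 3.6744/(1+0.103)^2 + 4.3432/(1+0.103)^3 + 5.1336/(1+0.103)^4 + 6.0680/(1+0.103)^5 + 120.2144/(1+0.103)^5 = 89.8944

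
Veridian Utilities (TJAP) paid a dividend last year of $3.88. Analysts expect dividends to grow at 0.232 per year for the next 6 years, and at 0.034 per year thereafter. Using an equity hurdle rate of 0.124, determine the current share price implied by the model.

$109.79

Two-stage DDM. Project D₁…D_6 at 0.232, terminal growth 0.034, discount at r = 0.124.
D_1 = 4.7802
D_2 = 5.8892
D_3 = 7.2554
D_4 = 8.9387
D_5 = 11.0125
D_6 = 13.5674
Terminal value at t=6: TV = D_7/(r−g) = 14.0287/(0.124−0.034) = 155.8741
P₀ = 4.7802/(1+0.124)^1 + 5.8892/(1+0.124)^2 + 7.2554/(1+0.124)^3 + 8.9387/(1+0.124)^4 + 11.0125/(1+0.124)^5 + 13.5674/(1+0.124)^6 + 155.8741/(1+0.124)^6 = 109.7898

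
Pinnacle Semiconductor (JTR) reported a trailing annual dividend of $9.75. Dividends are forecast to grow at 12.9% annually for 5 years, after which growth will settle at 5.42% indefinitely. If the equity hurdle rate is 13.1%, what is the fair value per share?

Two-stage DDM. Project D₁…D_5 at 0.129, terminal growth 0.0542, discount at r = 0.131.
D_1 = 11.0077
D_2 = 12.4277
D_3 = 14.0309
D_4 = 15.8409
D_5 = 17.8844
Terminal value at t=5: TV = D_6/(r−g) = 18.8537/(0.131−0.0542) = 245.4913
P₀ = 11.0077/(1+0.131)^1 + 12.4277/(1+0.131)^2 + 14.0309/(1+0.131)^3 + 15.8409/(1+0.131)^4 + 17.8844/(1+0.131)^5 + 245.4913/(1+0.131)^5 = 181.1468

$181.15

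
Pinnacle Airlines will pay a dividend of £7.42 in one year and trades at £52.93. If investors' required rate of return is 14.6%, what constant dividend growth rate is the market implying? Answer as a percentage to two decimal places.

From P₀ = D₁/(r − g), the implied growth is g = r − D₁/P₀.
g = 0.146 − 7.42/52.93 = 0.146 − 0.14019 = 0.00581

0.58%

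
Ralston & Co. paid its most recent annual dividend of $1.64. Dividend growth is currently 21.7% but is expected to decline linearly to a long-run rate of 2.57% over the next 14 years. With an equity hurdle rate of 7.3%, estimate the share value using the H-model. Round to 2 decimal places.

$81.99

H-model: P₀ = D₀[(1+g_L) + H(g_S−g_L)]/(r−g_L), with H = 14/2 = 7.
P₀ = 1.64 × [(1+0.0257) + 7×(0.217−0.0257)] / (0.073−0.0257)
   = 1.64 × 2.3648 / 0.0473 = 81.9931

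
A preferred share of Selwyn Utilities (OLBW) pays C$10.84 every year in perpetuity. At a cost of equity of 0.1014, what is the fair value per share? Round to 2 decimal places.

C$106.90

Zero-growth DDM (perpetuity): P₀ = D/r = 10.84 / 0.1014 = 106.9034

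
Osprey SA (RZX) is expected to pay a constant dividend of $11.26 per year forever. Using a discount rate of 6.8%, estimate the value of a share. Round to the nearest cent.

$165.59

Zero-growth DDM (perpetuity): P₀ = D/r = 11.26 / 0.068 = 165.5882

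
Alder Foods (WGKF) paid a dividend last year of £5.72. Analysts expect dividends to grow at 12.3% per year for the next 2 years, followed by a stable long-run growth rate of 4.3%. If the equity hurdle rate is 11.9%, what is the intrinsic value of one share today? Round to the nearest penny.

£90.56

Two-stage DDM. Project D₁…D_2 at 0.123, terminal growth 0.043, discount at r = 0.119.
D_1 = 6.4236
D_2 = 7.2137
Terminal value at t=2: TV = D_3/(r−g) = 7.5238/(0.119−0.043) = 98.9980
P₀ = 6.4236/(1+0.119)^1 + 7.2137/(1+0.119)^2 + 98.9980/(1+0.119)^2 = 90.5631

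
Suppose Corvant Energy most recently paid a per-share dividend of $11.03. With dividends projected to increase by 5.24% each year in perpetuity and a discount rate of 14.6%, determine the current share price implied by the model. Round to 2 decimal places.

$124.02

Gordon growth model: P₀ = D₁/(r − g). D₁ = 11.03 × (1 + 0.0524) = 11.6080.
P₀ = 11.6080 / (0.146 − 0.0524) = 11.6080 / 0.0936 = 124.0168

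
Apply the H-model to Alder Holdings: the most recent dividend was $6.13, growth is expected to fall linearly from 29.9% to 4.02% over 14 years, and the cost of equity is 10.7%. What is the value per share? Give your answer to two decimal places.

H-model: P₀ = D₀[(1+g_L) + H(g_S−g_L)]/(r−g_L), with H = 14/2 = 7.
P₀ = 6.13 × [(1+0.0402) + 7×(0.299−0.0402)] / (0.107−0.0402)
   = 6.13 × 2.8518 / 0.0668 = 261.6996

$261.70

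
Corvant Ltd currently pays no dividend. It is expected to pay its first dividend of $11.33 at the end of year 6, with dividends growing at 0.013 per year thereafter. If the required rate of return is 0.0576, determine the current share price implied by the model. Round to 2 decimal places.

Deferred-dividend DDM. At t=5 the remaining stream is a growing perpetuity with first payment D_6 = 11.33.
V_5 = D_6/(r−g) = 11.33/(0.0576−0.013) = 254.0359
P₀ = V_5/(1+r)^5 = 254.0359/(1+0.0576)^5 = 191.9941

$191.99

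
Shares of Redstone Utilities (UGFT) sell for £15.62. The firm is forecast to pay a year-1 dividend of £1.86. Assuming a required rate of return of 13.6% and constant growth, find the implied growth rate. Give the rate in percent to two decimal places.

1.69%

From P₀ = D₁/(r − g), the implied growth is g = r − D₁/P₀.
g = 0.136 − 1.86/15.62 = 0.136 − 0.11908 = 0.01692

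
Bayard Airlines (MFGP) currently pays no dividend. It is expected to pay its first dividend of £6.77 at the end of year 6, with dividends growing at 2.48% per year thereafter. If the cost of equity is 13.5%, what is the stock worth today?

£32.62

Deferred-dividend DDM. At t=5 the remaining stream is a growing perpetuity with first payment D_6 = 6.77.
V_5 = D_6/(r−g) = 6.77/(0.135−0.0248) = 61.4338
P₀ = V_5/(1+r)^5 = 61.4338/(1+0.135)^5 = 32.6158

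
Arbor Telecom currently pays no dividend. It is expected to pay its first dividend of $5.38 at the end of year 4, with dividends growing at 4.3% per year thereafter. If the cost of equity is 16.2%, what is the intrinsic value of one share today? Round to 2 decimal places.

$28.81

Deferred-dividend DDM. At t=3 the remaining stream is a growing perpetuity with first payment D_4 = 5.38.
V_3 = D_4/(r−g) = 5.38/(0.162−0.043) = 45.2101
P₀ = V_3/(1+r)^3 = 45.2101/(1+0.162)^3 = 28.8149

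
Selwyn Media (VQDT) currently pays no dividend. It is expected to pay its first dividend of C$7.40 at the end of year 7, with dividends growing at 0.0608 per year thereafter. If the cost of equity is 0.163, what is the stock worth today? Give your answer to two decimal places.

Deferred-dividend DDM. At t=6 the remaining stream is a growing perpetuity with first payment D_7 = 7.40.
V_6 = D_7/(r−g) = 7.40/(0.163−0.0608) = 72.4070
P₀ = V_6/(1+r)^6 = 72.4070/(1+0.163)^6 = 29.2619

C$29.26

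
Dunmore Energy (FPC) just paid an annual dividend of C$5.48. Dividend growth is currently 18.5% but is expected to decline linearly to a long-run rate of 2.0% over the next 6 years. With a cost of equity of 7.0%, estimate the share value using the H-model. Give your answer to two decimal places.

C$166.04

H-model: P₀ = D₀[(1+g_L) + H(g_S−g_L)]/(r−g_L), with H = 6/2 = 3.
P₀ = 5.48 × [(1+0.02) + 3×(0.185−0.02)] / (0.07−0.02)
   = 5.48 × 1.5150 / 0.05 = 166.0440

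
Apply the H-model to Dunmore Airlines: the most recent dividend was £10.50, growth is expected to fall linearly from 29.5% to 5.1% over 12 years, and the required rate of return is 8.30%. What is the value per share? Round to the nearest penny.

H-model: P₀ = D₀[(1+g_L) + H(g_S−g_L)]/(r−g_L), with H = 12/2 = 6.
P₀ = 10.50 × [(1+0.051) + 6×(0.295−0.051)] / (0.083−0.051)
   = 10.50 × 2.5150 / 0.032 = 825.2344

£825.23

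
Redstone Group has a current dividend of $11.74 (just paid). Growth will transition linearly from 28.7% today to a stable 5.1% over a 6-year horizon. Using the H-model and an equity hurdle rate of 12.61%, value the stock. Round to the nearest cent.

H-model: P₀ = D₀[(1+g_L) + H(g_S−g_L)]/(r−g_L), with H = 6/2 = 3.
P₀ = 11.74 × [(1+0.051) + 3×(0.287−0.051)] / (0.1261−0.051)
   = 11.74 × 1.7590 / 0.0751 = 274.9755

$274.98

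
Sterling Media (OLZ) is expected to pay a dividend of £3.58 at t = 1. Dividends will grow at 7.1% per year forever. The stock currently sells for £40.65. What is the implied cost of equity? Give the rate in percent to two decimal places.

15.91%

Rearranging the constant-growth DDM: r = D₁/P₀ + g.
r = 3.5800 / 40.65 + 0.071 = 0.08807 + 0.071 = 0.15907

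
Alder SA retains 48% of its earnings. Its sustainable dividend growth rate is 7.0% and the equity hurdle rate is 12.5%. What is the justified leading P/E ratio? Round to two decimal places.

Payout ratio b = 1 − 0.48 = 0.52.
Justified leading P/E = b/(r−g) = 0.52/(0.125−0.07) = 9.4545

9.45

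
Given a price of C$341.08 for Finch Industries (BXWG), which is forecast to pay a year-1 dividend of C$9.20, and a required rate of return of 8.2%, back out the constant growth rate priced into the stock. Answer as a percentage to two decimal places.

5.50%

From P₀ = D₁/(r − g), the implied growth is g = r − D₁/P₀.
g = 0.082 − 9.20/341.08 = 0.082 − 0.02697 = 0.05503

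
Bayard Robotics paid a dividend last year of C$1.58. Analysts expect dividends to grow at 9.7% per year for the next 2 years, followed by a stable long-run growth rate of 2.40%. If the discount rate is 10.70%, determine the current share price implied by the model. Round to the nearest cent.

C$22.26

Two-stage DDM. Project D₁…D_2 at 0.097, terminal growth 0.024, discount at r = 0.107.
D_1 = 1.7333
D_2 = 1.9014
Terminal value at t=2: TV = D_3/(r−g) = 1.9470/(0.107−0.024) = 23.4581
P₀ = 1.7333/(1+0.107)^1 + 1.9014/(1+0.107)^2 + 23.4581/(1+0.107)^2 = 22.2597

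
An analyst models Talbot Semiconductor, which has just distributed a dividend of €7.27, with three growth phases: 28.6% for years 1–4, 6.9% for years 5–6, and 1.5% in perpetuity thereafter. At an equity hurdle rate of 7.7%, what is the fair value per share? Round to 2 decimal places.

Three-stage DDM. Project D₁…D_6; terminal Gordon value at t=6 with g = 0.015; discount at r = 0.077.
D_1 = 9.3492
D_2 = 12.0231
D_3 = 15.4617
D_4 = 19.8837
D_5 = 21.2557
D_6 = 22.7224
TV_6 = 23.0632/(0.077−0.015) = 371.9872
P₀ = Σ Dₜ/(1+r)ᵗ + TV_6/(1+r)^6 = 313.7908

€313.79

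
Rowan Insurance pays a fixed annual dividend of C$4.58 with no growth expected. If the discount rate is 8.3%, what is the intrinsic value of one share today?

C$55.18

Zero-growth DDM (perpetuity): P₀ = D/r = 4.58 / 0.083 = 55.1807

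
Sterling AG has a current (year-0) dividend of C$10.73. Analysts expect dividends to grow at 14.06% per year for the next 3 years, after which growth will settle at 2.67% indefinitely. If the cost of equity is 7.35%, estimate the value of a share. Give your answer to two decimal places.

Two-stage DDM. Project D₁…D_3 at 0.1406, terminal growth 0.0267, discount at r = 0.0735.
D_1 = 12.2386
D_2 = 13.9594
D_3 = 15.9221
Terminal value at t=3: TV = D_4/(r−g) = 16.3472/(0.0735−0.0267) = 349.2992
P₀ = 12.2386/(1+0.0735)^1 + 13.9594/(1+0.0735)^2 + 15.9221/(1+0.0735)^3 + 349.2992/(1+0.0735)^3 = 318.7368

C$318.74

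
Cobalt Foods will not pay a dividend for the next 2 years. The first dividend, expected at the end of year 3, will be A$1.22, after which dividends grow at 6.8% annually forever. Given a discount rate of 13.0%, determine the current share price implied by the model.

Deferred-dividend DDM. At t=2 the remaining stream is a growing perpetuity with first payment D_3 = 1.22.
V_2 = D_3/(r−g) = 1.22/(0.13−0.068) = 19.6774
P₀ = V_2/(1+r)^2 = 19.6774/(1+0.13)^2 = 15.4103

A$15.41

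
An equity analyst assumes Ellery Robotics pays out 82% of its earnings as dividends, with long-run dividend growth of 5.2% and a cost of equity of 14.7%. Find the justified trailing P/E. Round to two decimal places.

Justified trailing P/E = b(1+g)/(r−g) = 0.82×(1+0.052)/(0.147−0.052) = 9.0804

9.08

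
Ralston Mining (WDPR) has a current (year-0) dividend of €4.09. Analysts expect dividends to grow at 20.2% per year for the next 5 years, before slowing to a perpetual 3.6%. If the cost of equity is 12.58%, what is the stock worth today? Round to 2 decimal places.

Two-stage DDM. Project D₁…D_5 at 0.202, terminal growth 0.036, discount at r = 0.1258.
D_1 = 4.9162
D_2 = 5.9092
D_3 = 7.1029
D_4 = 8.5377
D_5 = 10.2623
Terminal value at t=5: TV = D_6/(r−g) = 10.6318/(0.1258−0.036) = 118.3938
P₀ = 4.9162/(1+0.1258)^1 + 5.9092/(1+0.1258)^2 + 7.1029/(1+0.1258)^3 + 8.5377/(1+0.1258)^4 + 10.2623/(1+0.1258)^5 + 118.3938/(1+0.1258)^5 = 90.4638

€90.46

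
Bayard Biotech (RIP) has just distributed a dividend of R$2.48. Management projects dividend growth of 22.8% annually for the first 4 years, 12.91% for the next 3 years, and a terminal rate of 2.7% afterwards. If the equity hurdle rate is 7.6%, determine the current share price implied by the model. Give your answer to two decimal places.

Three-stage DDM. Project D₁…D_7; terminal Gordon value at t=7 with g = 0.027; discount at r = 0.076.
D_1 = 3.0454
D_2 = 3.7398
D_3 = 4.5925
D_4 = 5.6396
D_5 = 6.3676
D_6 = 7.1897
D_7 = 8.1179
TV_7 = 8.3371/(0.076−0.027) = 170.1440
P₀ = Σ Dₜ/(1+r)ᵗ + TV_7/(1+r)^7 = 129.7529

R$129.75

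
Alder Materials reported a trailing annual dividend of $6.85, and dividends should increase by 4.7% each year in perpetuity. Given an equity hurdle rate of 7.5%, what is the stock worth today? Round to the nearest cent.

Gordon growth model: P₀ = D₁/(r − g). D₁ = 6.85 × (1 + 0.047) = 7.1719.
P₀ = 7.1719 / (0.075 − 0.047) = 7.1719 / 0.028 = 256.1411

$256.14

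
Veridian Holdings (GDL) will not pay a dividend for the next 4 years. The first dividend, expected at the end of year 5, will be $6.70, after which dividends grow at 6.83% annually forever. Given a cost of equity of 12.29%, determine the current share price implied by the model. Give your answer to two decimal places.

Deferred-dividend DDM. At t=4 the remaining stream is a growing perpetuity with first payment D_5 = 6.70.
V_4 = D_5/(r−g) = 6.70/(0.1229−0.0683) = 122.7106
P₀ = V_4/(1+r)^4 = 122.7106/(1+0.1229)^4 = 77.1823

$77.18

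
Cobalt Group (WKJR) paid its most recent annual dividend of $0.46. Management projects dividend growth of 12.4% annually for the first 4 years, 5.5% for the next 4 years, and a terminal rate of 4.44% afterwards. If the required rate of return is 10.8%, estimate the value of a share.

$10.21

Three-stage DDM. Project D₁…D_8; terminal Gordon value at t=8 with g = 0.0444; discount at r = 0.108.
D_1 = 0.5170
D_2 = 0.5812
D_3 = 0.6532
D_4 = 0.7342
D_5 = 0.7746
D_6 = 0.8172
D_7 = 0.8621
D_8 = 0.9096
TV_8 = 0.9499/(0.108−0.0444) = 14.9363
P₀ = Σ Dₜ/(1+r)ᵗ + TV_8/(1+r)^8 = 10.2093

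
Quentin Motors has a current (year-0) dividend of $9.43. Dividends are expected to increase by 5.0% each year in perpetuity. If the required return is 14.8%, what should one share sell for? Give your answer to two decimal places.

$101.04

Gordon growth model: P₀ = D₁/(r − g). D₁ = 9.43 × (1 + 0.05) = 9.9015.
P₀ = 9.9015 / (0.148 − 0.05) = 9.9015 / 0.098 = 101.0357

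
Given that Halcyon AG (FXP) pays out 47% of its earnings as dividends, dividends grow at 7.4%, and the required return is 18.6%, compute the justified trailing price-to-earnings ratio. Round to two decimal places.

4.51

Justified trailing P/E = b(1+g)/(r−g) = 0.47×(1+0.074)/(0.186−0.074) = 4.5070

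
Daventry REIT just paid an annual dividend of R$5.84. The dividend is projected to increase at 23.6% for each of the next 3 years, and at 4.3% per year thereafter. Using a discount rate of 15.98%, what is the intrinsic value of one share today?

R$83.04

Two-stage DDM. Project D₁…D_3 at 0.236, terminal growth 0.043, discount at r = 0.1598.
D_1 = 7.2182
D_2 = 8.9217
D_3 = 11.0273
Terminal value at t=3: TV = D_4/(r−g) = 11.5014/(0.1598−0.043) = 98.4713
P₀ = 7.2182/(1+0.1598)^1 + 8.9217/(1+0.1598)^2 + 11.0273/(1+0.1598)^3 + 98.4713/(1+0.1598)^3 = 83.0437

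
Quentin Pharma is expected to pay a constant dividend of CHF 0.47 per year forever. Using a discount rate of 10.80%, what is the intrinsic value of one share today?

Zero-growth DDM (perpetuity): P₀ = D/r = 0.47 / 0.108 = 4.3519

CHF 4.35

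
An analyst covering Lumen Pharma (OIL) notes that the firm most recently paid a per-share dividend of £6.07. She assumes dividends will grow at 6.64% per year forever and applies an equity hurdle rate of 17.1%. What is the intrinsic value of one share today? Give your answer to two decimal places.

Gordon growth model: P₀ = D₁/(r − g). D₁ = 6.07 × (1 + 0.0664) = 6.4730.
P₀ = 6.4730 / (0.171 − 0.0664) = 6.4730 / 0.1046 = 61.8838

£61.88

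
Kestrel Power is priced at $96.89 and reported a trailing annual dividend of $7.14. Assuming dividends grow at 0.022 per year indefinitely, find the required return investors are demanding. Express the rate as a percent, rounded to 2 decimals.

Rearranging the constant-growth DDM: r = D₁/P₀ + g.
D₁ = 7.14 × (1 + 0.022) = 7.2971.
r = 7.2971 / 96.89 + 0.022 = 0.07531 + 0.022 = 0.09731

9.73%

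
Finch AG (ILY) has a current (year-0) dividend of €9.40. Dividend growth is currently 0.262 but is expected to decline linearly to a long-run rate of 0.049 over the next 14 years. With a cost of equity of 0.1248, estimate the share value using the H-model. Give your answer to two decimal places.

H-model: P₀ = D₀[(1+g_L) + H(g_S−g_L)]/(r−g_L), with H = 14/2 = 7.
P₀ = 9.40 × [(1+0.049) + 7×(0.262−0.049)] / (0.1248−0.049)
   = 9.40 × 2.5400 / 0.0758 = 314.9868

€314.99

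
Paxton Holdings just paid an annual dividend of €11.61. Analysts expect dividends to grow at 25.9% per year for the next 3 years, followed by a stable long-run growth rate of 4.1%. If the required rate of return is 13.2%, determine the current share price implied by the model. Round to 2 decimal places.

€225.96

Two-stage DDM. Project D₁…D_3 at 0.259, terminal growth 0.041, discount at r = 0.132.
D_1 = 14.6170
D_2 = 18.4028
D_3 = 23.1691
Terminal value at t=3: TV = D_4/(r−g) = 24.1190/(0.132−0.041) = 265.0445
P₀ = 14.6170/(1+0.132)^1 + 18.4028/(1+0.132)^2 + 23.1691/(1+0.132)^3 + 265.0445/(1+0.132)^3 = 225.9634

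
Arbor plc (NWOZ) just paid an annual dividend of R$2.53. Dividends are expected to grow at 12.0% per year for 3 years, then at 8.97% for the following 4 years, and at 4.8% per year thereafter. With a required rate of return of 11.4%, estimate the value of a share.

Three-stage DDM. Project D₁…D_7; terminal Gordon value at t=7 with g = 0.048; discount at r = 0.114.
D_1 = 2.8336
D_2 = 3.1736
D_3 = 3.5545
D_4 = 3.8733
D_5 = 4.2207
D_6 = 4.5993
D_7 = 5.0119
TV_7 = 5.2525/(0.114−0.048) = 79.5829
P₀ = Σ Dₜ/(1+r)ᵗ + TV_7/(1+r)^7 = 54.7863

R$54.79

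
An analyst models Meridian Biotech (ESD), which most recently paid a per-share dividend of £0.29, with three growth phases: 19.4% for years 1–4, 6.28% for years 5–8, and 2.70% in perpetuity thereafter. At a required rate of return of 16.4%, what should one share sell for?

£3.94

Three-stage DDM. Project D₁…D_8; terminal Gordon value at t=8 with g = 0.027; discount at r = 0.164.
D_1 = 0.3463
D_2 = 0.4134
D_3 = 0.4936
D_4 = 0.5894
D_5 = 0.6264
D_6 = 0.6658
D_7 = 0.7076
D_8 = 0.7520
TV_8 = 0.7723/(0.164−0.027) = 5.6373
P₀ = Σ Dₜ/(1+r)ᵗ + TV_8/(1+r)^8 = 3.9379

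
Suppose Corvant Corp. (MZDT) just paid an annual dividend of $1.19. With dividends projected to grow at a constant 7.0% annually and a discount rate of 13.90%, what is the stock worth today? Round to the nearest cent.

$18.45

Gordon growth model: P₀ = D₁/(r − g). D₁ = 1.19 × (1 + 0.07) = 1.2733.
P₀ = 1.2733 / (0.139 − 0.07) = 1.2733 / 0.069 = 18.4536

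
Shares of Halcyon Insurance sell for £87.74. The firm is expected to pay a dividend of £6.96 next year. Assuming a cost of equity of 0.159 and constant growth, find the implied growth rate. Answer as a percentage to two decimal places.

From P₀ = D₁/(r − g), the implied growth is g = r − D₁/P₀.
g = 0.159 − 6.96/87.74 = 0.159 − 0.07933 = 0.07967

7.97%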